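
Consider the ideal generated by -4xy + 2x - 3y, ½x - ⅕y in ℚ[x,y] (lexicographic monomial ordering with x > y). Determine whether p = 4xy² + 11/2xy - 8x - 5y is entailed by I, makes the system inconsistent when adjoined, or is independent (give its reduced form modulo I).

First compute the reduced Gröbner basis of I by Buchberger's algorithm.
f_1 = -4xy + 2x - 3y, LT = xy.
f_2 = ½x - ⅕y, LT = x.

S(f_1,f_2): lcm = xy. S = -½x + ⅖y² + ¾y.
  leading term x: subtract (-1)·f_2 from -½x + ⅖y² + ¾y → ⅖y² + 11/20y
  leading term y²: no divisor's leading term divides it; move ⅖y² to the remainder.
  leading term y: no divisor's leading term divides it; move 11/20y to the remainder.
  remainder ⅖y² + 11/20y ≠ 0; add h_3 = ⅖y² + 11/20y to the basis.

The other S-polynomials (S(f_1,h_3), S(f_2,h_3)) all reduce to 0 modulo the current basis, so we have a Gröbner basis.
Inter-reduce: drop elements whose leading term is divisible by another's, tail-reduce, and make monic.
Reduced Gröbner basis: {x - ⅖y, y² + 11/8y}.
Label its elements g_1 = x - ⅖y, g_2 = y² + 11/8y.

Reduce p = 4xy² + 11/2xy - 8x - 5y modulo G:
  leading term xy²: subtract (4y²)·g_1 from 4xy² + 11/2xy - 8x - 5y → 11/2xy - 8x + 8/5y³ - 5y
  leading term xy: subtract (11/2y)·g_1 from 11/2xy - 8x + 8/5y³ - 5y → -8x + 8/5y³ + 11/5y² - 5y
  leading term x: subtract (-8)·g_1 from -8x + 8/5y³ + 11/5y² - 5y → 8/5y³ + 11/5y² - 41/5y
  leading term y³: subtract (8/5y)·g_2 from 8/5y³ + 11/5y² - 41/5y → -41/5y
  leading term y: no divisor's leading term divides it; move -41/5y to the remainder.
  normal form = -41/5y.
The normal form is nonzero, so p ∉ I. Since p minus its normal form lies in I, I + (p) = I + (r) where r = -41/5y; decide whether this ideal is the whole ring.
Run Buchberger on G together with r (pairs among the g_i already reduce to 0 since G is a Gröbner basis):
g_1 = x - ⅖y, LT = x.
g_2 = y² + 11/8y, LT = y².
r = -41/5y, LT = y.

The S-polynomials (S(g_1,g_2), S(g_1,r), S(g_2,r)) all reduce to 0 modulo the current basis, so we have a Gröbner basis.
Inter-reduce: drop elements whose leading term is divisible by another's, tail-reduce, and make monic.
Reduced Gröbner basis: {x, y}.
The reduced Gröbner basis of I + (p) is {x, y} ≠ {1}, a proper ideal, so the enlarged system stays consistent: p is independent of I, with normal form -41/5y.

4xy² + 11/2xy - 8x - 5y is independent of I; its normal form modulo I is -41/5y.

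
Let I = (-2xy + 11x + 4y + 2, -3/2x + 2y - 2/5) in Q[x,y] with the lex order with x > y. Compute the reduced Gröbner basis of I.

f_1 = -2xy + 11x + 4y + 2, LT = xy.
f_2 = -3/2x + 2y - 2/5, LT = x.

S(f_1,f_2): lcm = xy. S = -11/2x + 4/3y^2 - 34/15y - 1.
  leading term x: subtract (11/3)·f_2 from -11/2x + 4/3y^2 - 34/15y - 1 → 4/3y^2 - 48/5y + 7/15
  leading term y^2: no divisor's leading term divides it; move 4/3y^2 to the remainder.
  leading term y: no divisor's leading term divides it; move -48/5y to the remainder.
  leading term 1: no divisor's leading term divides it; move 7/15 to the remainder.
  remainder 4/3y^2 - 48/5y + 7/15 ≠ 0; add g_3 = 4/3y^2 - 48/5y + 7/15 to the basis.

S(f_1,g_3): lcm = xy^2. S = 17/10xy - 7/20x - 2y^2 - y.
  leading term xy: subtract (-17/20)·f_1 from 17/10xy - 7/20x - 2y^2 - y → 9x - 2y^2 + 12/5y + 17/10
  leading term x: subtract (-6)·f_2 from 9x - 2y^2 + 12/5y + 17/10 → -2y^2 + 72/5y - 7/10
  leading term y^2: subtract (-3/2)·g_3 from -2y^2 + 72/5y - 7/10 → 0
  remainder 0.

S(f_2,g_3): leading monomials are coprime, so the S-polynomial reduces to 0 (Buchberger's first criterion).
Every S-polynomial of the final basis reduces to 0, so we have a Gröbner basis.
Inter-reduce: drop elements whose leading term is divisible by another's, tail-reduce, and make monic.

G = {x - 4/3y + 4/15, y^2 - 36/5y + 7/20}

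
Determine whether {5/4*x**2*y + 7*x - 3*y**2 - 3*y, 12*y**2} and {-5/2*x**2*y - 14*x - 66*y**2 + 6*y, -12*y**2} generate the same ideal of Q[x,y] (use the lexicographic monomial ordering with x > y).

Since reduced Gröbner bases are canonical representatives of ideals under a given ordering, it suffices to compute and compare them.
Buchberger on the first generating set:
f_1 = 5/4*x**2*y + 7*x - 3*y**2 - 3*y, LT = x**2*y.
f_2 = 12*y**2, LT = y**2.

S(f_1,f_2): lcm = x**2*y**2. S = 28/5*x*y - 12/5*y**3 - 12/5*y**2.
  reduce S modulo (f_1, f_2):
  remainder 28/5*x*y ≠ 0; add g_3 = 28/5*x*y to the basis.

S(f_1,g_3): lcm = x**2*y. S = 28/5*x - 12/5*y**2 - 12/5*y.
  reduce S modulo (f_1, f_2, g_3):
  remainder 28/5*x - 12/5*y ≠ 0; add g_4 = 28/5*x - 12/5*y to the basis.

The other S-polynomials (S(f_2,g_3), S(f_1,g_4), S(f_2,g_4), S(g_3,g_4)) all reduce to 0 modulo the current basis, so we have a Gröbner basis.
Inter-reduce: drop elements whose leading term is divisible by another's, tail-reduce, and make monic.
Reduced Gröbner basis: {x - 3/7*y, y**2}.

Buchberger on the second generating set:
h_1 = -5/2*x**2*y - 14*x - 66*y**2 + 6*y, LT = x**2*y.
h_2 = -12*y**2, LT = y**2.

S(h_1,h_2): lcm = x**2*y**2. S = 28/5*x*y + 132/5*y**3 - 12/5*y**2.
  reduce S modulo (h_1, h_2):
  remainder 28/5*x*y ≠ 0; add k_3 = 28/5*x*y to the basis.

S(h_1,k_3): lcm = x**2*y. S = 28/5*x + 132/5*y**2 - 12/5*y.
  reduce S modulo (h_1, h_2, k_3):
  remainder 28/5*x - 12/5*y ≠ 0; add k_4 = 28/5*x - 12/5*y to the basis.

The other S-polynomials (S(h_2,k_3), S(h_1,k_4), S(h_2,k_4), S(k_3,k_4)) all reduce to 0 modulo the current basis, so we have a Gröbner basis.
Inter-reduce: drop elements whose leading term is divisible by another's, tail-reduce, and make monic.
Reduced Gröbner basis: {x - 3/7*y, y**2}.

The two bases agree; hence the ideals are identical.

Yes, the ideals are equal.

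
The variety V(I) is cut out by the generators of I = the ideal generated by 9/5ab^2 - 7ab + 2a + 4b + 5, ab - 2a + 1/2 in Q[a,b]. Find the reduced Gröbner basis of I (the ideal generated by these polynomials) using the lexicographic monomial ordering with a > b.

The reduced Gröbner basis is the canonical form of the ideal for this ordering.

f_1 = 9/5ab^2 - 7ab + 2a + 4b + 5, LT = ab^2.
f_2 = ab - 2a + 1/2, LT = ab.

S(f_1,f_2): lcm = ab^2. S = -17/9ab + 10/9a + 31/18b + 25/9.
  reduce S modulo (f_1, f_2):
  remainder -8/3a + 31/18b + 67/18 ≠ 0; add g_3 = -8/3a + 31/18b + 67/18 to the basis.

S(f_1,g_3): lcm = ab^2. S = -35/9ab + 10/9a + 31/48b^3 + 67/48b^2 + 20/9b + 25/9.
  reduce S modulo (f_1, f_2, g_3):
  remainder 31/48b^3 + 67/48b^2 - 25/12b - 55/12 ≠ 0; add g_4 = 31/48b^3 + 67/48b^2 - 25/12b - 55/12 to the basis.

S(f_2,g_3): lcm = ab. S = -2a + 31/48b^2 + 67/48b + 1/2.
  reduce S modulo (f_1, f_2, g_3, g_4):
  remainder 31/48b^2 + 5/48b - 55/24 ≠ 0; add g_5 = 31/48b^2 + 5/48b - 55/24 to the basis.

The other S-polynomials (S(f_1,g_4), S(f_2,g_4), S(g_3,g_4), S(f_1,g_5), S(f_2,g_5), S(g_3,g_5), S(g_4,g_5)) all reduce to 0 modulo the current basis, so we have a Gröbner basis.
Inter-reduce: drop elements whose leading term is divisible by another's, tail-reduce, and make monic.

G = {a - 31/48b - 67/48, b^2 + 5/31b - 110/31}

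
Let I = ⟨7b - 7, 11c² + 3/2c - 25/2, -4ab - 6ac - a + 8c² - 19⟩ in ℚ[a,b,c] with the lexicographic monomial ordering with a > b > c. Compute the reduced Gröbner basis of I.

Buchberger's algorithm terminates because the ascending chain of leading-term ideals stabilizes.

f_1 = 7b - 7, LT = b.
f_2 = 11c² + 3/2c - 25/2, LT = c².
f_3 = -4ab - 6ac - a + 8c² - 19, LT = ab.

S(f_1,f_3): lcm = ab. S = -3/2ac - 5/4a + 2c² - 19/4.
  leading term ac: no divisor's leading term divides it; move -3/2ac to the remainder.
  leading term a: no divisor's leading term divides it; move -5/4a to the remainder.
  leading term c²: subtract (2/11)·f_2 from 2c² - 19/4 → -3/11c - 109/44
  leading term c: no divisor's leading term divides it; move -3/11c to the remainder.
  leading term 1: no divisor's leading term divides it; move -109/44 to the remainder.
  remainder -3/2ac - 5/4a - 3/11c - 109/44 ≠ 0; add g_4 = -3/2ac - 5/4a - 3/11c - 109/44 to the basis.

S(f_2,g_4): lcm = ac². S = -23/33ac - 25/22a - 2/11c² - 109/66c.
  leading term ac: subtract (46/99)·g_4 from -23/33ac - 25/22a - 2/11c² - 109/66c → -5/9a - 2/11c² - 369/242c + 2507/2178
  leading term a: no divisor's leading term divides it; move -5/9a to the remainder.
  leading term c²: subtract (-2/121)·f_2 from -2/11c² - 369/242c + 2507/2178 → -3/2c + 17/18
  leading term c: no divisor's leading term divides it; move -3/2c to the remainder.
  leading term 1: no divisor's leading term divides it; move 17/18 to the remainder.
  remainder -5/9a - 3/2c + 17/18 ≠ 0; add g_5 = -5/9a - 3/2c + 17/18 to the basis.

The other S-polynomials (S(f_1,f_2), S(f_2,f_3), S(f_1,g_4), S(f_3,g_4), S(f_1,g_5), S(f_2,g_5), S(f_3,g_5), S(g_4,g_5)) all reduce to 0 modulo the current basis, so we have a Gröbner basis.
Inter-reduce: drop elements whose leading term is divisible by another's, tail-reduce, and make monic.

G = {a + 27/10c - 17/10, b - 1, c² + 3/22c - 25/22}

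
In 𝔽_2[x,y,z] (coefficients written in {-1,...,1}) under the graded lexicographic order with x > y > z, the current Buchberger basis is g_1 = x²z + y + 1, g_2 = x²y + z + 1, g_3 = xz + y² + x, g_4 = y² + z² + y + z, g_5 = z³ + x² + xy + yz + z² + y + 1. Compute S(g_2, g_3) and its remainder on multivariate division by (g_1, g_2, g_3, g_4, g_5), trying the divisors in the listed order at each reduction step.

lcm(LM(g_2), LM(g_3)) = x²yz.
S = (lcm/LT(g_2))·g_2 − (lcm/LT(g_3))·g_3 = xy³ + x²y + z² + z.
Reduce S modulo (g_1, g_2, g_3, g_4, g_5) in that order:
  leading term xy³: subtract (xy)·g_4 from xy³ + x²y + z² + z → xyz² + x²y + xy² + xyz + z² + z
  leading term xyz²: subtract (yz)·g_3 from xyz² + x²y + xy² + xyz + z² + z → y³z + x²y + xy² + z² + z
  leading term y³z: subtract (yz)·g_4 from y³z + x²y + xy² + z² + z → yz³ + x²y + xy² + y²z + yz² + z² + z
  leading term yz³: subtract (y)·g_5 from yz³ + x²y + xy² + y²z + yz² + z² + z → y² + z² + y + z
  leading term y²: subtract (1)·g_4 from y² + z² + y + z → 0
The remainder is 0, so this S-polynomial contributes no new basis element.

S(g_2, g_3) = xy³ + x²y + z² + z; remainder on division = 0.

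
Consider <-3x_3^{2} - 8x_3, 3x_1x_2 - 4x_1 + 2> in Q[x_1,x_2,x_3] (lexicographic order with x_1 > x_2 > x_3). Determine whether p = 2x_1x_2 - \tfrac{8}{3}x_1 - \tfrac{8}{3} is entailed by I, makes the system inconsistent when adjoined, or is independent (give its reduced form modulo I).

Adjoining 2x_1x_2 - \tfrac{8}{3}x_1 - \tfrac{8}{3} makes the ideal the whole ring: the system is inconsistent.

First compute the reduced Gröbner basis of I by Buchberger's algorithm.
f_1 = -3x_3^{2} - 8x_3, LT = x_3^{2}.
f_2 = 3x_1x_2 - 4x_1 + 2, LT = x_1x_2.

The S-polynomials (S(f_1,f_2)) all reduce to 0 modulo the current basis, so we have a Gröbner basis.
Inter-reduce: drop elements whose leading term is divisible by another's, tail-reduce, and make monic.
Reduced Gröbner basis: {x_1x_2 - \tfrac{4}{3}x_1 + \tfrac{2}{3}, x_3^{2} + \tfrac{8}{3}x_3}.
Label its elements g_1 = x_1x_2 - \tfrac{4}{3}x_1 + \tfrac{2}{3}, g_2 = x_3^{2} + \tfrac{8}{3}x_3.

Reduce p = 2x_1x_2 - \tfrac{8}{3}x_1 - \tfrac{8}{3} modulo G:
  leading term x_1x_2: subtract (2)·g_1 from 2x_1x_2 - \tfrac{8}{3}x_1 - \tfrac{8}{3} → -4
  leading term 1: no divisor's leading term divides it; move -4 to the remainder.
  normal form = -4.
The normal form is nonzero, so p ∉ I. Since p minus its normal form lies in I, I + (p) = I + (r) where r = -4; decide whether this ideal is the whole ring.
Here r = -4 is a nonzero constant, hence a unit: 1 ∈ I + (p), the Gröbner basis of I + (p) is {1}, and the enlarged system has no common solution — adjoining p is inconsistent.

The remainder on division by a Gröbner basis is unique — it is the normal form.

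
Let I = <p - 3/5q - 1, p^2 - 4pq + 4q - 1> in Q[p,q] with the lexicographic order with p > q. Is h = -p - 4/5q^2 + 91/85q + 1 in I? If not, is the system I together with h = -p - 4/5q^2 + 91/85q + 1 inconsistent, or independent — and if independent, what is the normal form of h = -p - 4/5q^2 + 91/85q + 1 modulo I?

First compute the reduced Gröbner basis of I by Buchberger's algorithm.
f_1 = p - 3/5q - 1, LT = p.
f_2 = p^2 - 4pq + 4q - 1, LT = p^2.

S(f_1,f_2): lcm = p^2. S = 17/5pq - p - 4q + 1.
  leading term pq: subtract (17/5q)·f_1 from 17/5pq - p - 4q + 1 → -p + 51/25q^2 - 3/5q + 1
  leading term p: subtract (-1)·f_1 from -p + 51/25q^2 - 3/5q + 1 → 51/25q^2 - 6/5q
  leading term q^2: no divisor's leading term divides it; move 51/25q^2 to the remainder.
  leading term q: no divisor's leading term divides it; move -6/5q to the remainder.
  remainder 51/25q^2 - 6/5q ≠ 0; add k_3 = 51/25q^2 - 6/5q to the basis.

The other S-polynomials (S(f_1,k_3), S(f_2,k_3)) all reduce to 0 modulo the current basis, so we have a Gröbner basis.
Inter-reduce: drop elements whose leading term is divisible by another's, tail-reduce, and make monic.
Reduced Gröbner basis: {p - 3/5q - 1, q^2 - 10/17q}.
Label its elements g_1 = p - 3/5q - 1, g_2 = q^2 - 10/17q.

Reduce h = -p - 4/5q^2 + 91/85q + 1 modulo G:
  leading term p: subtract (-1)·g_1 from -p - 4/5q^2 + 91/85q + 1 → -4/5q^2 + 8/17q
  leading term q^2: subtract (-4/5)·g_2 from -4/5q^2 + 8/17q → 0
  normal form = 0.
Since the normal form is 0, h ∈ I.

-p - 4/5q^2 + 91/85q + 1 lies in I (it reduces to 0).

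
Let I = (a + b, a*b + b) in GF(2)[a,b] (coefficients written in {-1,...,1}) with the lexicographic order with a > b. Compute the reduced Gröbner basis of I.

G = {a + b, b**2 + b}

This is the nonlinear analogue of row-reducing a linear system.

f_1 = a + b, LT = a.
f_2 = a*b + b, LT = a*b.

S(f_1,f_2): lcm = a*b. S = b**2 + b.
  leading term b**2: no divisor's leading term divides it; move b**2 to the remainder.
  leading term b: no divisor's leading term divides it; move b to the remainder.
  remainder b**2 + b ≠ 0; add g_3 = b**2 + b to the basis.

S(f_1,g_3): leading monomials are coprime, so the S-polynomial reduces to 0 (Buchberger's first criterion).
S(f_2,g_3): lcm = a*b**2. S = a*b + b**2.
  leading term a*b: subtract (b)·f_1 from a*b + b**2 → 0
  remainder 0.

Every S-polynomial of the final basis reduces to 0, so we have a Gröbner basis.
Inter-reduce: drop elements whose leading term is divisible by another's, tail-reduce, and make monic.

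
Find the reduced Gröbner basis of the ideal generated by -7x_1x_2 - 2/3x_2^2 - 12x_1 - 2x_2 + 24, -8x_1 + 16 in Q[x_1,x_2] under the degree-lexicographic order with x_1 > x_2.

G = {x_2^2 + 24x_2, x_1 - 2}

This is the nonlinear analogue of row-reducing a linear system.

f_1 = -7x_1x_2 - 2/3x_2^2 - 12x_1 - 2x_2 + 24, LT = x_1x_2.
f_2 = -8x_1 + 16, LT = x_1.

S(f_1,f_2): lcm = x_1x_2. S = 2/21x_2^2 + 12/7x_1 + 16/7x_2 - 24/7.
  leading term x_2^2: no divisor's leading term divides it; move 2/21x_2^2 to the remainder.
  leading term x_1: subtract (-3/14)·f_2 from 12/7x_1 + 16/7x_2 - 24/7 → 16/7x_2
  leading term x_2: no divisor's leading term divides it; move 16/7x_2 to the remainder.
  remainder 2/21x_2^2 + 16/7x_2 ≠ 0; add g_3 = 2/21x_2^2 + 16/7x_2 to the basis.

The other S-polynomials (S(f_1,g_3), S(f_2,g_3)) all reduce to 0 modulo the current basis, so we have a Gröbner basis.
Inter-reduce: drop elements whose leading term is divisible by another's, tail-reduce, and make monic.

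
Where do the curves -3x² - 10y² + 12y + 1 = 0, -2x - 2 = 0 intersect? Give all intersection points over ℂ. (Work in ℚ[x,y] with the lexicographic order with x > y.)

{(-1, 1/5), (-1, 1)}

Compute a lex Gröbner basis by Buchberger's algorithm.
f_1 = -3x² - 10y² + 12y + 1, LT = x².
f_2 = -2x - 2, LT = x.

S(f_1,f_2): lcm = x². S = -x + 10/3y² - 4y - ⅓.
  leading term x: subtract (½)·f_2 from -x + 10/3y² - 4y - ⅓ → 10/3y² - 4y + ⅔
  leading term y²: no divisor's leading term divides it; move 10/3y² to the remainder.
  leading term y: no divisor's leading term divides it; move -4y to the remainder.
  leading term 1: no divisor's leading term divides it; move ⅔ to the remainder.
  remainder 10/3y² - 4y + ⅔ ≠ 0; add h_3 = 10/3y² - 4y + ⅔ to the basis.

The other S-polynomials (S(f_1,h_3), S(f_2,h_3)) all reduce to 0 modulo the current basis, so we have a Gröbner basis.
Inter-reduce: drop elements whose leading term is divisible by another's, tail-reduce, and make monic.
Reduced Gröbner basis: {x + 1, y² - 6/5y + ⅕}.

From the last basis element, y² - 6/5y + ⅕ = 0, so y takes values in {1/5, 1}. Each choice, substituted upward through the basis, yields the corresponding point(s) of the solution set.
  y = 1/5: the earlier basis element becomes x + 1 = 0, giving x = -1 — point (-1, 1/5).
  y = 1: the earlier basis element becomes x + 1 = 0, giving x = -1 — point (-1, 1).
Check: every point annihilates each of the original generators.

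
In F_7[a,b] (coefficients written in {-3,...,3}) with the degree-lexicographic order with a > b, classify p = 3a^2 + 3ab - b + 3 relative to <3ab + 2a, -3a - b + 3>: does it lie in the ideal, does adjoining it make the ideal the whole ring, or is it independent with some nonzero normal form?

First compute the reduced Gröbner basis of I by Buchberger's algorithm.
f_1 = 3ab + 2a, LT = ab.
f_2 = -3a - b + 3, LT = a.

S(f_1,f_2): lcm = ab. S = 2b^2 + 3a + b.
  leading term b^2: no divisor's leading term divides it; move 2b^2 to the remainder.
  leading term a: subtract (-1)·f_2 from 3a + b → 3
  leading term 1: no divisor's leading term divides it; move 3 to the remainder.
  remainder 2b^2 + 3 ≠ 0; add h_3 = 2b^2 + 3 to the basis.

The other S-polynomials (S(f_1,h_3), S(f_2,h_3)) all reduce to 0 modulo the current basis, so we have a Gröbner basis.
Inter-reduce: drop elements whose leading term is divisible by another's, tail-reduce, and make monic.
Reduced Gröbner basis: {b^2 - 2, a - 2b - 1}.
Label its elements g_1 = b^2 - 2, g_2 = a - 2b - 1.

Reduce p = 3a^2 + 3ab - b + 3 modulo G:
  leading term a^2: subtract (3a)·g_2 from 3a^2 + 3ab - b + 3 → 2ab + 3a - b + 3
  leading term ab: subtract (2b)·g_2 from 2ab + 3a - b + 3 → -3b^2 + 3a + b + 3
  leading term b^2: subtract (-3)·g_1 from -3b^2 + 3a + b + 3 → 3a + b - 3
  leading term a: subtract (3)·g_2 from 3a + b - 3 → 0
  normal form = 0.
Since the normal form is 0, p ∈ I.

3a^2 + 3ab - b + 3 lies in I (it reduces to 0).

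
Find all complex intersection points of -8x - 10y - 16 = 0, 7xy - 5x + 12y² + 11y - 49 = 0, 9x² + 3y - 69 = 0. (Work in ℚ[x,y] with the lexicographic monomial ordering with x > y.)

Compute a lex Gröbner basis by Buchberger's algorithm.
f_1 = -8x - 10y - 16, LT = x.
f_2 = 7xy - 5x + 12y² + 11y - 49, LT = xy.
f_3 = 9x² + 3y - 69, LT = x².

S(f_1,f_2): lcm = xy. S = 5/7x - 13/28y² + 3/7y + 7.
  leading term x: subtract (-5/56)·f_1 from 5/7x - 13/28y² + 3/7y + 7 → -13/28y² - 13/28y + 39/7
  leading term y²: no divisor's leading term divides it; move -13/28y² to the remainder.
  leading term y: no divisor's leading term divides it; move -13/28y to the remainder.
  leading term 1: no divisor's leading term divides it; move 39/7 to the remainder.
  remainder -13/28y² - 13/28y + 39/7 ≠ 0; add h_4 = -13/28y² - 13/28y + 39/7 to the basis.

S(f_1,f_3): lcm = x². S = 5/4xy + 2x - ⅓y + 23/3.
  leading term xy: subtract (-5/32y)·f_1 from 5/4xy + 2x - ⅓y + 23/3 → 2x - 25/16y² - 17/6y + 23/3
  leading term x: subtract (-¼)·f_1 from 2x - 25/16y² - 17/6y + 23/3 → -25/16y² - 16/3y + 11/3
  leading term y²: subtract (175/52)·h_4 from -25/16y² - 16/3y + 11/3 → -181/48y - 181/12
  leading term y: no divisor's leading term divides it; move -181/48y to the remainder.
  leading term 1: no divisor's leading term divides it; move -181/12 to the remainder.
  remainder -181/48y - 181/12 ≠ 0; add h_5 = -181/48y - 181/12 to the basis.

The other S-polynomials (S(f_2,f_3), S(f_1,h_4), S(f_2,h_4), S(f_3,h_4), S(f_1,h_5), S(f_2,h_5), S(f_3,h_5), S(h_4,h_5)) all reduce to 0 modulo the current basis, so we have a Gröbner basis.
Inter-reduce: drop elements whose leading term is divisible by another's, tail-reduce, and make monic.
Reduced Gröbner basis: {x - 3, y + 4}.

The lex basis is triangular: the last element involves only y. Solving y + 4 = 0 gives y ∈ {-4}; substituting each value into the earlier elements determines the remaining variables.
  y = -4: the earlier basis element becomes x - 3 = 0, giving x = 3 — point (3, -4).
Substituting each solution back into the original system confirms all equations vanish.
A lex Gröbner basis triangularizes the system, enabling back-substitution.

{(3, -4)}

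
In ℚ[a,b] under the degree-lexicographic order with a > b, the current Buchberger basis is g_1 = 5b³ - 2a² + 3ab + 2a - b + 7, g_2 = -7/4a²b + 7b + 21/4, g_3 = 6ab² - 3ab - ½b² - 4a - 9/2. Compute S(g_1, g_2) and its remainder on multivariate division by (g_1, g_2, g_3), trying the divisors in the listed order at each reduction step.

S(g_1, g_2) = -⅖a⁴ + ⅗a³b + ⅖a³ - ⅕a²b + 4b³ + 7/5a² + 3b²; remainder on division = -⅖a⁴ + ⅖a³ + 3a² + 3b² + ⅕a - 31/5.

lcm(LM(g_1), LM(g_2)) = a²b³.
S = (lcm/LT(g_1))·g_1 − (lcm/LT(g_2))·g_2 = -⅖a⁴ + ⅗a³b + ⅖a³ - ⅕a²b + 4b³ + 7/5a² + 3b².
Reduce S modulo (g_1, g_2, g_3) in that order:
  leading term a⁴: no divisor's leading term divides it; move -⅖a⁴ to the remainder.
  leading term a³b: subtract (-12/35a)·g_2 from ⅗a³b + ⅖a³ - ⅕a²b + 4b³ + 7/5a² + 3b² → ⅖a³ - ⅕a²b + 4b³ + 7/5a² + 12/5ab + 3b² + 9/5a
  leading term a³: no divisor's leading term divides it; move ⅖a³ to the remainder.
  leading term a²b: subtract (4/35)·g_2 from -⅕a²b + 4b³ + 7/5a² + 12/5ab + 3b² + 9/5a → 4b³ + 7/5a² + 12/5ab + 3b² + 9/5a - ⅘b - ⅗
  leading term b³: subtract (⅘)·g_1 from 4b³ + 7/5a² + 12/5ab + 3b² + 9/5a - ⅘b - ⅗ → 3a² + 3b² + ⅕a - 31/5
  leading term a²: no divisor's leading term divides it; move 3a² to the remainder.
  leading term b²: no divisor's leading term divides it; move 3b² to the remainder.
  leading term a: no divisor's leading term divides it; move ⅕a to the remainder.
  leading term 1: no divisor's leading term divides it; move -31/5 to the remainder.
The remainder -⅖a⁴ + ⅖a³ + 3a² + 3b² + ⅕a - 31/5 is nonzero, so it would be added as the next basis element.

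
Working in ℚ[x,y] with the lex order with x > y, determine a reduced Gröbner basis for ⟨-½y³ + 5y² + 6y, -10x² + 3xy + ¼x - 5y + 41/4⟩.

f_1 = -½y³ + 5y² + 6y, LT = y³.
f_2 = -10x² + 3xy + ¼x - 5y + 41/4, LT = x².

The S-polynomials (S(f_1,f_2)) all reduce to 0 modulo the current basis, so we have a Gröbner basis.

G = {x² - 3/10xy - 1/40x + ½y - 41/40, y³ - 10y² - 12y}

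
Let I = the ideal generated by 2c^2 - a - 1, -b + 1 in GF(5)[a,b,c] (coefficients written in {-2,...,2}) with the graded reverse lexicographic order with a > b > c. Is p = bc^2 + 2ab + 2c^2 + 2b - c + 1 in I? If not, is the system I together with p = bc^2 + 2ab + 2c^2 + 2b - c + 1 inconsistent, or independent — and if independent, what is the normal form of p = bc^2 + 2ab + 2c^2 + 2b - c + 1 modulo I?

bc^2 + 2ab + 2c^2 + 2b - c + 1 is independent of I; its normal form modulo I is a - c + 2.

First compute the reduced Gröbner basis of I by Buchberger's algorithm.
f_1 = 2c^2 - a - 1, LT = c^2.
f_2 = -b + 1, LT = b.

S(f_1,f_2): leading monomials are coprime, so the S-polynomial reduces to 0 (Buchberger's first criterion).
Every S-polynomial of the final basis reduces to 0, so we have a Gröbner basis.
Inter-reduce: drop elements whose leading term is divisible by another's, tail-reduce, and make monic.
Reduced Gröbner basis: {c^2 + 2a + 2, b - 1}.
Label its elements g_1 = c^2 + 2a + 2, g_2 = b - 1.

Reduce p = bc^2 + 2ab + 2c^2 + 2b - c + 1 modulo G:
  leading term bc^2: subtract (b)·g_1 from bc^2 + 2ab + 2c^2 + 2b - c + 1 → 2c^2 - c + 1
  leading term c^2: subtract (2)·g_1 from 2c^2 - c + 1 → a - c + 2
  leading term a: no divisor's leading term divides it; move a to the remainder.
  leading term c: no divisor's leading term divides it; move -c to the remainder.
  leading term 1: no divisor's leading term divides it; move 2 to the remainder.
  normal form = a - c + 2.
The normal form is nonzero, so p ∉ I. Since p minus its normal form lies in I, I + (p) = I + (r) where r = a - c + 2; decide whether this ideal is the whole ring.
Run Buchberger on G together with r (pairs among the g_i already reduce to 0 since G is a Gröbner basis):
g_1 = c^2 + 2a + 2, LT = c^2.
g_2 = b - 1, LT = b.
r = a - c + 2, LT = a.

S(g_1,g_2): leading monomials are coprime, so the S-polynomial reduces to 0 (Buchberger's first criterion).
S(g_1,r): leading monomials are coprime, so the S-polynomial reduces to 0 (Buchberger's first criterion).
S(g_2,r): leading monomials are coprime, so the S-polynomial reduces to 0 (Buchberger's first criterion).
Every S-polynomial of the final basis reduces to 0, so we have a Gröbner basis.
Inter-reduce: drop elements whose leading term is divisible by another's, tail-reduce, and make monic.
Reduced Gröbner basis: {c^2 + 2c - 2, a - c + 2, b - 1}.
The reduced Gröbner basis of I + (p) is {c^2 + 2c - 2, a - c + 2, b - 1} ≠ {1}, a proper ideal, so the enlarged system stays consistent: p is independent of I, with normal form a - c + 2.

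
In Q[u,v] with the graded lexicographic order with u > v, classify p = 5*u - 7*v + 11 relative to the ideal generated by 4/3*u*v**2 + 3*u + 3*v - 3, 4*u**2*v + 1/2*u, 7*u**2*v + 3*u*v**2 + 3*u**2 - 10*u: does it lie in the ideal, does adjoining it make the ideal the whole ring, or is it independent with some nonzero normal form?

Adjoining 5*u - 7*v + 11 makes the ideal the whole ring: the system is inconsistent.

First compute the reduced Gröbner basis of I by Buchberger's algorithm.
f_1 = 4/3*u*v**2 + 3*u + 3*v - 3, LT = u*v**2.
f_2 = 4*u**2*v + 1/2*u, LT = u**2*v.
f_3 = 7*u**2*v + 3*u*v**2 + 3*u**2 - 10*u, LT = u**2*v.

S(f_1,f_2): lcm = u**2*v**2. S = 9/4*u**2 + 17/8*u*v - 9/4*u.
  leading term u**2: no divisor's leading term divides it; move 9/4*u**2 to the remainder.
  leading term u*v: no divisor's leading term divides it; move 17/8*u*v to the remainder.
  leading term u: no divisor's leading term divides it; move -9/4*u to the remainder.
  remainder 9/4*u**2 + 17/8*u*v - 9/4*u ≠ 0; add h_4 = 9/4*u**2 + 17/8*u*v - 9/4*u to the basis.

S(f_1,f_3): lcm = u**2*v**2. S = -3/7*u*v**3 - 3/7*u**2*v + 9/4*u**2 + 103/28*u*v - 9/4*u.
  leading term u*v**3: subtract (-9/28*v)·f_1 from -3/7*u*v**3 - 3/7*u**2*v + 9/4*u**2 + 103/28*u*v - 9/4*u → -3/7*u**2*v + 9/4*u**2 + 65/14*u*v + 27/28*v**2 - 9/4*u - 27/28*v
  leading term u**2*v: subtract (-3/28)·f_2 from -3/7*u**2*v + 9/4*u**2 + 65/14*u*v + 27/28*v**2 - 9/4*u - 27/28*v → 9/4*u**2 + 65/14*u*v + 27/28*v**2 - 123/56*u - 27/28*v
  leading term u**2: subtract (1)·h_4 from 9/4*u**2 + 65/14*u*v + 27/28*v**2 - 123/56*u - 27/28*v → 141/56*u*v + 27/28*v**2 + 3/56*u - 27/28*v
  leading term u*v: no divisor's leading term divides it; move 141/56*u*v to the remainder.
  leading term v**2: no divisor's leading term divides it; move 27/28*v**2 to the remainder.
  leading term u: no divisor's leading term divides it; move 3/56*u to the remainder.
  leading term v: no divisor's leading term divides it; move -27/28*v to the remainder.
  remainder 141/56*u*v + 27/28*v**2 + 3/56*u - 27/28*v ≠ 0; add h_5 = 141/56*u*v + 27/28*v**2 + 3/56*u - 27/28*v to the basis.

S(f_2,f_3): lcm = u**2*v. S = -3/7*u*v**2 - 3/7*u**2 + 87/56*u.
  leading term u*v**2: subtract (-9/28)·f_1 from -3/7*u*v**2 - 3/7*u**2 + 87/56*u → -3/7*u**2 + 141/56*u + 27/28*v - 27/28
  leading term u**2: subtract (-4/21)·h_4 from -3/7*u**2 + 141/56*u + 27/28*v - 27/28 → 17/42*u*v + 117/56*u + 27/28*v - 27/28
  leading term u*v: subtract (68/423)·h_5 from 17/42*u*v + 117/56*u + 27/28*v - 27/28 → -51/329*v**2 + 2347/1128*u + 1473/1316*v - 27/28
  leading term v**2: no divisor's leading term divides it; move -51/329*v**2 to the remainder.
  leading term u: no divisor's leading term divides it; move 2347/1128*u to the remainder.
  leading term v: no divisor's leading term divides it; move 1473/1316*v to the remainder.
  leading term 1: no divisor's leading term divides it; move -27/28 to the remainder.
  remainder -51/329*v**2 + 2347/1128*u + 1473/1316*v - 27/28 ≠ 0; add h_6 = -51/329*v**2 + 2347/1128*u + 1473/1316*v - 27/28 to the basis.

S(f_1,h_4): lcm = u**2*v**2. S = -17/18*u*v**3 + u*v**2 + 9/4*u**2 + 9/4*u*v - 9/4*u.
  leading term u*v**3: subtract (-17/24*v)·f_1 from -17/18*u*v**3 + u*v**2 + 9/4*u**2 + 9/4*u*v - 9/4*u → u*v**2 + 9/4*u**2 + 35/8*u*v + 17/8*v**2 - 9/4*u - 17/8*v
  leading term u*v**2: subtract (3/4)·f_1 from u*v**2 + 9/4*u**2 + 35/8*u*v + 17/8*v**2 - 9/4*u - 17/8*v → 9/4*u**2 + 35/8*u*v + 17/8*v**2 - 9/2*u - 35/8*v + 9/4
  leading term u**2: subtract (1)·h_4 from 9/4*u**2 + 35/8*u*v + 17/8*v**2 - 9/2*u - 35/8*v + 9/4 → 9/4*u*v + 17/8*v**2 - 9/4*u - 35/8*v + 9/4
  leading term u*v: subtract (42/47)·h_5 from 9/4*u*v + 17/8*v**2 - 9/4*u - 35/8*v + 9/4 → 475/376*v**2 - 108/47*u - 1321/376*v + 9/4
  leading term v**2: subtract (-3325/408)·h_6 from 475/376*v**2 - 108/47*u - 1321/376*v + 9/4 → 143537/9792*u + 3051/544*v - 3051/544
  leading term u: no divisor's leading term divides it; move 143537/9792*u to the remainder.
  leading term v: no divisor's leading term divides it; move 3051/544*v to the remainder.
  leading term 1: no divisor's leading term divides it; move -3051/544 to the remainder.
  remainder 143537/9792*u + 3051/544*v - 3051/544 ≠ 0; add h_7 = 143537/9792*u + 3051/544*v - 3051/544 to the basis.

S(f_2,h_4): lcm = u**2*v. S = -17/18*u*v**2 + u*v + 1/8*u.
  leading term u*v**2: subtract (-17/24)·f_1 from -17/18*u*v**2 + u*v + 1/8*u → u*v + 9/4*u + 17/8*v - 17/8
  leading term u*v: subtract (56/141)·h_5 from u*v + 9/4*u + 17/8*v - 17/8 → -18/47*v**2 + 419/188*u + 943/376*v - 17/8
  leading term v**2: subtract (42/17)·h_6 from -18/47*v**2 + 419/188*u + 943/376*v - 17/8 → -99/34*u - 35/136*v + 35/136
  leading term u: subtract (-28512/143537)·h_7 from -99/34*u - 35/136*v + 35/136 → 983749/1148296*v - 983749/1148296
  leading term v: no divisor's leading term divides it; move 983749/1148296*v to the remainder.
  leading term 1: no divisor's leading term divides it; move -983749/1148296 to the remainder.
  remainder 983749/1148296*v - 983749/1148296 ≠ 0; add h_8 = 983749/1148296*v - 983749/1148296 to the basis.

The other S-polynomials (S(f_3,h_4), S(f_1,h_5), S(f_2,h_5), S(f_3,h_5), S(h_4,h_5), S(f_1,h_6), S(f_2,h_6), S(f_3,h_6), S(h_4,h_6), S(h_5,h_6), S(f_1,h_7), S(f_2,h_7), S(f_3,h_7), S(h_4,h_7), S(h_5,h_7), S(h_6,h_7), S(f_1,h_8), S(f_2,h_8), S(f_3,h_8), S(h_4,h_8), S(h_5,h_8), S(h_6,h_8), S(h_7,h_8)) all reduce to 0 modulo the current basis, so we have a Gröbner basis.
Inter-reduce: drop elements whose leading term is divisible by another's, tail-reduce, and make monic.
Reduced Gröbner basis: {u, v - 1}.
Label its elements g_1 = u, g_2 = v - 1.

Reduce p = 5*u - 7*v + 11 modulo G:
  leading term u: subtract (5)·g_1 from 5*u - 7*v + 11 → -7*v + 11
  leading term v: subtract (-7)·g_2 from -7*v + 11 → 4
  leading term 1: no divisor's leading term divides it; move 4 to the remainder.
  normal form = 4.
The normal form is nonzero, so p ∉ I. Since p minus its normal form lies in I, I + (p) = I + (r) where r = 4; decide whether this ideal is the whole ring.
Here r = 4 is a nonzero constant, hence a unit: 1 ∈ I + (p), the Gröbner basis of I + (p) is {1}, and the enlarged system has no common solution — adjoining p is inconsistent.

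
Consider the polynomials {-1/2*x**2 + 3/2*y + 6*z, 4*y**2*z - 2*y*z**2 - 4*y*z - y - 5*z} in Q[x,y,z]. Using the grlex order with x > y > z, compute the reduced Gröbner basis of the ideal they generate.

f_1 = -1/2*x**2 + 3/2*y + 6*z, LT = x**2.
f_2 = 4*y**2*z - 2*y*z**2 - 4*y*z - y - 5*z, LT = y**2*z.

The S-polynomials (S(f_1,f_2)) all reduce to 0 modulo the current basis, so we have a Gröbner basis.

G = {y**2*z - 1/2*y*z**2 - y*z - 1/4*y - 5/4*z, x**2 - 3*y - 12*z}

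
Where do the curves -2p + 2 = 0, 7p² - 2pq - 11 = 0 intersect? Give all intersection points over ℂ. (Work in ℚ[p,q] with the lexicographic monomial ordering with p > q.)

Compute a lex Gröbner basis by Buchberger's algorithm.
f_1 = -2p + 2, LT = p.
f_2 = 7p² - 2pq - 11, LT = p².

S(f_1,f_2): lcm = p². S = 2/7pq - p + 11/7.
  leading term pq: subtract (-1/7q)·f_1 from 2/7pq - p + 11/7 → -p + 2/7q + 11/7
  leading term p: subtract (½)·f_1 from -p + 2/7q + 11/7 → 2/7q + 4/7
  leading term q: no divisor's leading term divides it; move 2/7q to the remainder.
  leading term 1: no divisor's leading term divides it; move 4/7 to the remainder.
  remainder 2/7q + 4/7 ≠ 0; add h_3 = 2/7q + 4/7 to the basis.

S(f_1,h_3): leading monomials are coprime, so the S-polynomial reduces to 0 (Buchberger's first criterion).
S(f_2,h_3): leading monomials are coprime, so the S-polynomial reduces to 0 (Buchberger's first criterion).
Every S-polynomial of the final basis reduces to 0, so we have a Gröbner basis.
Inter-reduce: drop elements whose leading term is divisible by another's, tail-reduce, and make monic.
Reduced Gröbner basis: {p - 1, q + 2}.

Since the basis is lex-ordered, q + 2 is univariate in q. Its roots are {-2}. Back-substituting each root into the other basis elements fixes the other coordinates.
  q = -2: the earlier basis element becomes p - 1 = 0, giving p = 1 — point (1, -2).
Substituting each solution back into the original system confirms all equations vanish.

{(1, -2)}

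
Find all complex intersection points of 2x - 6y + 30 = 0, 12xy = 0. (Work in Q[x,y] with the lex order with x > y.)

{(-15, 0), (0, 5)}

Compute a lex Gröbner basis by Buchberger's algorithm.
f_1 = 2x - 6y + 30, LT = x.
f_2 = 12xy, LT = xy.

S(f_1,f_2): lcm = xy. S = -3y^2 + 15y.
  leading term y^2: no divisor's leading term divides it; move -3y^2 to the remainder.
  leading term y: no divisor's leading term divides it; move 15y to the remainder.
  remainder -3y^2 + 15y ≠ 0; add h_3 = -3y^2 + 15y to the basis.

The other S-polynomials (S(f_1,h_3), S(f_2,h_3)) all reduce to 0 modulo the current basis, so we have a Gröbner basis.
Inter-reduce: drop elements whose leading term is divisible by another's, tail-reduce, and make monic.
Reduced Gröbner basis: {x - 3y + 15, y^2 - 5y}.

A lex Gröbner basis eliminates variables successively. Here y^2 - 5y depends only on y, with roots {0, 5}; lifting each root through the earlier basis elements recovers the full solutions.
  y = 0: the earlier basis element becomes x + 15 = 0, giving x = -15 — point (-15, 0).
  y = 5: the earlier basis element becomes x = 0, giving x = 0 — point (0, 5).
Substituting each solution back into the original system confirms all equations vanish.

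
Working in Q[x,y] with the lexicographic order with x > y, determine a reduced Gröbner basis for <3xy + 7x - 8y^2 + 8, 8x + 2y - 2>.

f_1 = 3xy + 7x - 8y^2 + 8, LT = xy.
f_2 = 8x + 2y - 2, LT = x.

S(f_1,f_2): lcm = xy. S = 7/3x - 35/12y^2 + 1/4y + 8/3.
  leading term x: subtract (7/24)·f_2 from 7/3x - 35/12y^2 + 1/4y + 8/3 → -35/12y^2 - 1/3y + 13/4
  leading term y^2: no divisor's leading term divides it; move -35/12y^2 to the remainder.
  leading term y: no divisor's leading term divides it; move -1/3y to the remainder.
  leading term 1: no divisor's leading term divides it; move 13/4 to the remainder.
  remainder -35/12y^2 - 1/3y + 13/4 ≠ 0; add g_3 = -35/12y^2 - 1/3y + 13/4 to the basis.

The other S-polynomials (S(f_1,g_3), S(f_2,g_3)) all reduce to 0 modulo the current basis, so we have a Gröbner basis.
Inter-reduce: drop elements whose leading term is divisible by another's, tail-reduce, and make monic.

G = {x + 1/4y - 1/4, y^2 + 4/35y - 39/35}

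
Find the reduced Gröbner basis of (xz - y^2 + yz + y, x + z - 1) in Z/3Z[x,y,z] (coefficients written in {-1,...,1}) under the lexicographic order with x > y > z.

G = {x + z - 1, y^2 - yz - y + z^2 - z}

f_1 = xz - y^2 + yz + y, LT = xz.
f_2 = x + z - 1, LT = x.

S(f_1,f_2): lcm = xz. S = -y^2 + yz + y - z^2 + z.
  leading term y^2: no divisor's leading term divides it; move -y^2 to the remainder.
  leading term yz: no divisor's leading term divides it; move yz to the remainder.
  leading term y: no divisor's leading term divides it; move y to the remainder.
  leading term z^2: no divisor's leading term divides it; move -z^2 to the remainder.
  leading term z: no divisor's leading term divides it; move z to the remainder.
  remainder -y^2 + yz + y - z^2 + z ≠ 0; add g_3 = -y^2 + yz + y - z^2 + z to the basis.

The other S-polynomials (S(f_1,g_3), S(f_2,g_3)) all reduce to 0 modulo the current basis, so we have a Gröbner basis.
Inter-reduce: drop elements whose leading term is divisible by another's, tail-reduce, and make monic.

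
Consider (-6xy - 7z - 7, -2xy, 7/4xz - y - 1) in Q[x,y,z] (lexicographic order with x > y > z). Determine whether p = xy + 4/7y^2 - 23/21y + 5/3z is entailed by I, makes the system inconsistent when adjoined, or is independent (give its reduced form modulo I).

First compute the reduced Gröbner basis of I by Buchberger's algorithm.
f_1 = -6xy - 7z - 7, LT = xy.
f_2 = -2xy, LT = xy.
f_3 = 7/4xz - y - 1, LT = xz.

S(f_1,f_2): lcm = xy. S = 7/6z + 7/6.
  leading term z: no divisor's leading term divides it; move 7/6z to the remainder.
  leading term 1: no divisor's leading term divides it; move 7/6 to the remainder.
  remainder 7/6z + 7/6 ≠ 0; add h_4 = 7/6z + 7/6 to the basis.

S(f_1,f_3): lcm = xyz. S = 4/7y^2 + 4/7y + 7/6z^2 + 7/6z.
  leading term y^2: no divisor's leading term divides it; move 4/7y^2 to the remainder.
  leading term y: no divisor's leading term divides it; move 4/7y to the remainder.
  leading term z^2: subtract (z)·h_4 from 7/6z^2 + 7/6z → 0
  remainder 4/7y^2 + 4/7y ≠ 0; add h_5 = 4/7y^2 + 4/7y to the basis.

S(f_3,h_4): lcm = xz. S = -x - 4/7y - 4/7.
  leading term x: no divisor's leading term divides it; move -x to the remainder.
  leading term y: no divisor's leading term divides it; move -4/7y to the remainder.
  leading term 1: no divisor's leading term divides it; move -4/7 to the remainder.
  remainder -x - 4/7y - 4/7 ≠ 0; add h_6 = -x - 4/7y - 4/7 to the basis.

The other S-polynomials (S(f_2,f_3), S(f_1,h_4), S(f_2,h_4), S(f_1,h_5), S(f_2,h_5), S(f_3,h_5), S(h_4,h_5), S(f_1,h_6), S(f_2,h_6), S(f_3,h_6), S(h_4,h_6), S(h_5,h_6)) all reduce to 0 modulo the current basis, so we have a Gröbner basis.
Inter-reduce: drop elements whose leading term is divisible by another's, tail-reduce, and make monic.
Reduced Gröbner basis: {x + 4/7y + 4/7, y^2 + y, z + 1}.
Label its elements g_1 = x + 4/7y + 4/7, g_2 = y^2 + y, g_3 = z + 1.

Reduce p = xy + 4/7y^2 - 23/21y + 5/3z modulo G:
  leading term xy: subtract (y)·g_1 from xy + 4/7y^2 - 23/21y + 5/3z → -5/3y + 5/3z
  leading term y: no divisor's leading term divides it; move -5/3y to the remainder.
  leading term z: subtract (5/3)·g_3 from 5/3z → -5/3
  leading term 1: no divisor's leading term divides it; move -5/3 to the remainder.
  normal form = -5/3y - 5/3.
The normal form is nonzero, so p ∉ I. Since p minus its normal form lies in I, I + (p) = I + (r) where r = -5/3y - 5/3; decide whether this ideal is the whole ring.
Run Buchberger on G together with r (pairs among the g_i already reduce to 0 since G is a Gröbner basis):
g_1 = x + 4/7y + 4/7, LT = x.
g_2 = y^2 + y, LT = y^2.
g_3 = z + 1, LT = z.
r = -5/3y - 5/3, LT = y.

The S-polynomials (S(g_1,g_2), S(g_1,g_3), S(g_1,r), S(g_2,g_3), S(g_2,r), S(g_3,r)) all reduce to 0 modulo the current basis, so we have a Gröbner basis.
Inter-reduce: drop elements whose leading term is divisible by another's, tail-reduce, and make monic.
Reduced Gröbner basis: {x, y + 1, z + 1}.
The reduced Gröbner basis of I + (p) is {x, y + 1, z + 1} ≠ {1}, a proper ideal, so the enlarged system stays consistent: p is independent of I, with normal form -5/3y - 5/3.

xy + 4/7y^2 - 23/21y + 5/3z is independent of I; its normal form modulo I is -5/3y - 5/3.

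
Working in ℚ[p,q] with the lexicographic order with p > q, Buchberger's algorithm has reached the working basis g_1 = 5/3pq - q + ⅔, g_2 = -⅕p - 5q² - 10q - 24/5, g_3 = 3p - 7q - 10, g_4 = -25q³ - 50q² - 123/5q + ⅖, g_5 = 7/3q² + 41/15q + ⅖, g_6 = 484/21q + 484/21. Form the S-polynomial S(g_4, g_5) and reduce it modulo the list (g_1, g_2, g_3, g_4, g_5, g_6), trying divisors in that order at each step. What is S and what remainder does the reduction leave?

lcm(LM(g_4), LM(g_5)) = q³.
S = (lcm/LT(g_4))·g_4 − (lcm/LT(g_5))·g_5 = 29/35q² + 711/875q - 2/125.
Reduce S modulo (g_1, g_2, g_3, g_4, g_5, g_6) in that order:
  leading term q²: subtract (87/245)·g_5 from 29/35q² + 711/875q - 2/125 → -968/6125q - 968/6125
  leading term q: subtract (-6/875)·g_6 from -968/6125q - 968/6125 → 0
The remainder is 0, so this S-polynomial contributes no new basis element.

S(g_4, g_5) = 29/35q² + 711/875q - 2/125; remainder on division = 0.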